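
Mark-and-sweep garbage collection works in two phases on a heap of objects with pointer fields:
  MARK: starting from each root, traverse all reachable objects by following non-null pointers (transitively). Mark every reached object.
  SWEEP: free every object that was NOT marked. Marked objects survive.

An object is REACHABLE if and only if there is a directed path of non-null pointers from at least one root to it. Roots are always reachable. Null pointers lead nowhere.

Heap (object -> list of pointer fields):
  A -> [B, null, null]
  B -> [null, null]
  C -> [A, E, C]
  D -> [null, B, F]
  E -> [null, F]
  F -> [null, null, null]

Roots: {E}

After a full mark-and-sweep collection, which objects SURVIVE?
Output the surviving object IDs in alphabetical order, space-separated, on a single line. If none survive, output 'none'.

Answer: E F

Derivation:
Roots: E
Mark E: refs=null F, marked=E
Mark F: refs=null null null, marked=E F
Unmarked (collected): A B C D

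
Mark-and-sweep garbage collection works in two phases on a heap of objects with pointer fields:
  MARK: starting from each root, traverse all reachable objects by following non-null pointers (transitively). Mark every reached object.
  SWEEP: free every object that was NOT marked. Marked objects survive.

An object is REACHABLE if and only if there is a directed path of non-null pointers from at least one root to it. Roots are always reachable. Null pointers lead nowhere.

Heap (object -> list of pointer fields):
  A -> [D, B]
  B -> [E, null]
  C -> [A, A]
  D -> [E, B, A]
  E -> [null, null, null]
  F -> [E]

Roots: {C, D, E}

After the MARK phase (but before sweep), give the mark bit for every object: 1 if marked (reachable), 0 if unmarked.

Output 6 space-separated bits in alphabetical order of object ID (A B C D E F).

Answer: 1 1 1 1 1 0

Derivation:
Roots: C D E
Mark C: refs=A A, marked=C
Mark D: refs=E B A, marked=C D
Mark E: refs=null null null, marked=C D E
Mark A: refs=D B, marked=A C D E
Mark B: refs=E null, marked=A B C D E
Unmarked (collected): F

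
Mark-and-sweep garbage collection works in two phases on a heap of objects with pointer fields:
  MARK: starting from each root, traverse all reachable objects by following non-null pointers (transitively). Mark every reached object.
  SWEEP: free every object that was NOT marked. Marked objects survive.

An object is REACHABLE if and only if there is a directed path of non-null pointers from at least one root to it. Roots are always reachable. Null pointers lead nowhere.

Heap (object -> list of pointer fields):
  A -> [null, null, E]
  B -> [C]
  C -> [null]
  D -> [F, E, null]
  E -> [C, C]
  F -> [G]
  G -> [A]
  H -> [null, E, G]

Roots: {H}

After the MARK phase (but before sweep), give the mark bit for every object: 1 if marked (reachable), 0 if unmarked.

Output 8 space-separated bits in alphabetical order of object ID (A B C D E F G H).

Roots: H
Mark H: refs=null E G, marked=H
Mark E: refs=C C, marked=E H
Mark G: refs=A, marked=E G H
Mark C: refs=null, marked=C E G H
Mark A: refs=null null E, marked=A C E G H
Unmarked (collected): B D F

Answer: 1 0 1 0 1 0 1 1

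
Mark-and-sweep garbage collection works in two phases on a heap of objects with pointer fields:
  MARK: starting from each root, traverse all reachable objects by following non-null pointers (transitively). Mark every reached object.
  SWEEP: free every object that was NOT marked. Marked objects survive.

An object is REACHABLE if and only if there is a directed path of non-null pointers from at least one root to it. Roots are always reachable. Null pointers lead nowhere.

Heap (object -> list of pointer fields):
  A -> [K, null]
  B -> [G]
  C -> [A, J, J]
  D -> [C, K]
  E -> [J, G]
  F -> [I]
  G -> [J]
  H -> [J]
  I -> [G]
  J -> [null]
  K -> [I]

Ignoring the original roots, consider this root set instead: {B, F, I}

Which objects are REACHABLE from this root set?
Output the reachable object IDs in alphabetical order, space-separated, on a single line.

Answer: B F G I J

Derivation:
Roots: B F I
Mark B: refs=G, marked=B
Mark F: refs=I, marked=B F
Mark I: refs=G, marked=B F I
Mark G: refs=J, marked=B F G I
Mark J: refs=null, marked=B F G I J
Unmarked (collected): A C D E H K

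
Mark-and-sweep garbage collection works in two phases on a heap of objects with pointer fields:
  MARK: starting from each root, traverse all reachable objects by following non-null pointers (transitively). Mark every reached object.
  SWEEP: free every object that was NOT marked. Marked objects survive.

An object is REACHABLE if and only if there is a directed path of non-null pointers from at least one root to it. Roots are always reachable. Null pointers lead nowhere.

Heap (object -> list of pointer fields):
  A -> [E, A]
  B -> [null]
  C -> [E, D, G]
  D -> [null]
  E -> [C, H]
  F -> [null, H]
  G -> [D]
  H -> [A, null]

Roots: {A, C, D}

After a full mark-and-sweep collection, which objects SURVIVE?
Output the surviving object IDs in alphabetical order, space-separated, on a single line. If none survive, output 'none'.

Roots: A C D
Mark A: refs=E A, marked=A
Mark C: refs=E D G, marked=A C
Mark D: refs=null, marked=A C D
Mark E: refs=C H, marked=A C D E
Mark G: refs=D, marked=A C D E G
Mark H: refs=A null, marked=A C D E G H
Unmarked (collected): B F

Answer: A C D E G H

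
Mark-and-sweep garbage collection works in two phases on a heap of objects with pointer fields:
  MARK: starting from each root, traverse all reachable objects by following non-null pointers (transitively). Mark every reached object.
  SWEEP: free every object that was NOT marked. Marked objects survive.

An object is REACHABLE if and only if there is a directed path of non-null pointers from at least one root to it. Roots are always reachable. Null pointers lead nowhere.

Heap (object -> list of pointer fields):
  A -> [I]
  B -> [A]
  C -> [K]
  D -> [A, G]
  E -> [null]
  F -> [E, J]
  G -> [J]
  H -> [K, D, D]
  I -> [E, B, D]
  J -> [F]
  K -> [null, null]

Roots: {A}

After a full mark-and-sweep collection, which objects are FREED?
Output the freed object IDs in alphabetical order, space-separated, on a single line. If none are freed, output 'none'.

Answer: C H K

Derivation:
Roots: A
Mark A: refs=I, marked=A
Mark I: refs=E B D, marked=A I
Mark E: refs=null, marked=A E I
Mark B: refs=A, marked=A B E I
Mark D: refs=A G, marked=A B D E I
Mark G: refs=J, marked=A B D E G I
Mark J: refs=F, marked=A B D E G I J
Mark F: refs=E J, marked=A B D E F G I J
Unmarked (collected): C H K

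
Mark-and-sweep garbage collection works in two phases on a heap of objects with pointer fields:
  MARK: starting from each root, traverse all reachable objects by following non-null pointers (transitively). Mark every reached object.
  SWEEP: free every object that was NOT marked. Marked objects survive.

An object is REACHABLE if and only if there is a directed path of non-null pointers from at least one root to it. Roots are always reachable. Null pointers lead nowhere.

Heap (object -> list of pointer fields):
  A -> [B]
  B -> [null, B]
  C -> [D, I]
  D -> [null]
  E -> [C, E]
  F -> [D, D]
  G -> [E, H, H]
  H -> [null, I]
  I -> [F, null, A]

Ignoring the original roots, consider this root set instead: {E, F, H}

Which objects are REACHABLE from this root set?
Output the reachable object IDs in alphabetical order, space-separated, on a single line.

Roots: E F H
Mark E: refs=C E, marked=E
Mark F: refs=D D, marked=E F
Mark H: refs=null I, marked=E F H
Mark C: refs=D I, marked=C E F H
Mark D: refs=null, marked=C D E F H
Mark I: refs=F null A, marked=C D E F H I
Mark A: refs=B, marked=A C D E F H I
Mark B: refs=null B, marked=A B C D E F H I
Unmarked (collected): G

Answer: A B C D E F H I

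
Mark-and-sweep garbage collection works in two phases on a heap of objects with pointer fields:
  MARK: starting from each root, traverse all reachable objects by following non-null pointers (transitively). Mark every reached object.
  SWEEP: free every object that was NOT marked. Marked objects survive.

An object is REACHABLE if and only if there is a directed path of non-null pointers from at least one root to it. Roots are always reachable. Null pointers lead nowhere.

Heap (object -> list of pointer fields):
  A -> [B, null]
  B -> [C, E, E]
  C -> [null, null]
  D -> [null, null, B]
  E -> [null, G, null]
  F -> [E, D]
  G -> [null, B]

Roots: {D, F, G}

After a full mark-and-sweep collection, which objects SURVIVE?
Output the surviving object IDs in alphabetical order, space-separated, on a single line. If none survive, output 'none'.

Roots: D F G
Mark D: refs=null null B, marked=D
Mark F: refs=E D, marked=D F
Mark G: refs=null B, marked=D F G
Mark B: refs=C E E, marked=B D F G
Mark E: refs=null G null, marked=B D E F G
Mark C: refs=null null, marked=B C D E F G
Unmarked (collected): A

Answer: B C D E F G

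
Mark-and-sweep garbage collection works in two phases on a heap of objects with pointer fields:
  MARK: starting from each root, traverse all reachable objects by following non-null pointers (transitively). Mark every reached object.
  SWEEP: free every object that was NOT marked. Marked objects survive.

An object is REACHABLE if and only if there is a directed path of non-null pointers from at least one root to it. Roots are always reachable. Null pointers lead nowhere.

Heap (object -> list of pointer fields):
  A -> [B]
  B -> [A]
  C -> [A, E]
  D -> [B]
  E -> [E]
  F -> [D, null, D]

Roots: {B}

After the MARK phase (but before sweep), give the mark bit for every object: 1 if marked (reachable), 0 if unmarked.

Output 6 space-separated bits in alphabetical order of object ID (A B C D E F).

Roots: B
Mark B: refs=A, marked=B
Mark A: refs=B, marked=A B
Unmarked (collected): C D E F

Answer: 1 1 0 0 0 0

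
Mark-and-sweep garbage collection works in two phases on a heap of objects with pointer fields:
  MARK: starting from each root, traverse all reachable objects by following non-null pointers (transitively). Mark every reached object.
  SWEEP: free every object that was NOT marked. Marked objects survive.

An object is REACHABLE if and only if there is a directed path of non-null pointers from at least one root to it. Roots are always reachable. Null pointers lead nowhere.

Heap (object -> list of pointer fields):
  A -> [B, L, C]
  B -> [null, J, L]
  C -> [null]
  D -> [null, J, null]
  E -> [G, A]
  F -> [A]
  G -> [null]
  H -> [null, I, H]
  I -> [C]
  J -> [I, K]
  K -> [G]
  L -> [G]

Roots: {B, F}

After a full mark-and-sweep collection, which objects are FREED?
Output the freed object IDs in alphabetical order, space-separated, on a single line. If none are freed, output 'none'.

Roots: B F
Mark B: refs=null J L, marked=B
Mark F: refs=A, marked=B F
Mark J: refs=I K, marked=B F J
Mark L: refs=G, marked=B F J L
Mark A: refs=B L C, marked=A B F J L
Mark I: refs=C, marked=A B F I J L
Mark K: refs=G, marked=A B F I J K L
Mark G: refs=null, marked=A B F G I J K L
Mark C: refs=null, marked=A B C F G I J K L
Unmarked (collected): D E H

Answer: D E H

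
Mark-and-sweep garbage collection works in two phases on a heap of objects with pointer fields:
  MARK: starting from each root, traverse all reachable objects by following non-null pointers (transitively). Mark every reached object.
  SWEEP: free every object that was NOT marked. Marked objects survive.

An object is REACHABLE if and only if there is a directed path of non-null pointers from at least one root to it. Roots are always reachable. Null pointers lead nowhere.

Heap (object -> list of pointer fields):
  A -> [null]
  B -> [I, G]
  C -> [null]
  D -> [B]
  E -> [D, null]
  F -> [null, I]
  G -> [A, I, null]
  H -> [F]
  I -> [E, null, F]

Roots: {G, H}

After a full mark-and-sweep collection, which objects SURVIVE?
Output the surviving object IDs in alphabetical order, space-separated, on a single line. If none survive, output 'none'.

Answer: A B D E F G H I

Derivation:
Roots: G H
Mark G: refs=A I null, marked=G
Mark H: refs=F, marked=G H
Mark A: refs=null, marked=A G H
Mark I: refs=E null F, marked=A G H I
Mark F: refs=null I, marked=A F G H I
Mark E: refs=D null, marked=A E F G H I
Mark D: refs=B, marked=A D E F G H I
Mark B: refs=I G, marked=A B D E F G H I
Unmarked (collected): C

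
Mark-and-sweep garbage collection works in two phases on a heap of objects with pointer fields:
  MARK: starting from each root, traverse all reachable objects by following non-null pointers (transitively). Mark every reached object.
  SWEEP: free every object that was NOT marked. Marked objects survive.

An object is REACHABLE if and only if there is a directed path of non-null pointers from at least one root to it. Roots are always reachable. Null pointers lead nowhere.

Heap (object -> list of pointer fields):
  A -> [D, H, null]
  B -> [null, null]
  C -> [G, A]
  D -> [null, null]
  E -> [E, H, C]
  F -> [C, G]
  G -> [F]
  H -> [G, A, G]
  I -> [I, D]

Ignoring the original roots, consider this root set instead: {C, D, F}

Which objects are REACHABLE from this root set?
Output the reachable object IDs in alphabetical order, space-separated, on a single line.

Roots: C D F
Mark C: refs=G A, marked=C
Mark D: refs=null null, marked=C D
Mark F: refs=C G, marked=C D F
Mark G: refs=F, marked=C D F G
Mark A: refs=D H null, marked=A C D F G
Mark H: refs=G A G, marked=A C D F G H
Unmarked (collected): B E I

Answer: A C D F G H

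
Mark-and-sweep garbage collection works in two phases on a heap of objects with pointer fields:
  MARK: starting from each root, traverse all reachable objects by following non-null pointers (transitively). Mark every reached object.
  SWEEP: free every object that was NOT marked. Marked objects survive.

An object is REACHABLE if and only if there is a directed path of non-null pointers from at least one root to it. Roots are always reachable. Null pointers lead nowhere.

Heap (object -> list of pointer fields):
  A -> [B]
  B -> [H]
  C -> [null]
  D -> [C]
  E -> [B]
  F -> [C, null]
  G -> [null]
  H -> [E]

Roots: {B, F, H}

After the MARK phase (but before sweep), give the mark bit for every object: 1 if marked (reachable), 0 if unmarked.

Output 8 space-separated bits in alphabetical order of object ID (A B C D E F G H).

Roots: B F H
Mark B: refs=H, marked=B
Mark F: refs=C null, marked=B F
Mark H: refs=E, marked=B F H
Mark C: refs=null, marked=B C F H
Mark E: refs=B, marked=B C E F H
Unmarked (collected): A D G

Answer: 0 1 1 0 1 1 0 1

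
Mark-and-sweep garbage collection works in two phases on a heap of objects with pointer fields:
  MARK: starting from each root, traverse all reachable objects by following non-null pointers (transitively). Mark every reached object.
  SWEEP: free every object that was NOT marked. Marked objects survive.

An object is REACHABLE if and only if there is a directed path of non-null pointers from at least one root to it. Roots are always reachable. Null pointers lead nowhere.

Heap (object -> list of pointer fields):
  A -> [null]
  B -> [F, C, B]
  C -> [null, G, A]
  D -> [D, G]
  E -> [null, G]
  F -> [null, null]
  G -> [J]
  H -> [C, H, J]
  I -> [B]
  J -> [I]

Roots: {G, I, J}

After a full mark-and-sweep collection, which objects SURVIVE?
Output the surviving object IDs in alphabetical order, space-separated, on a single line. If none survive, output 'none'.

Answer: A B C F G I J

Derivation:
Roots: G I J
Mark G: refs=J, marked=G
Mark I: refs=B, marked=G I
Mark J: refs=I, marked=G I J
Mark B: refs=F C B, marked=B G I J
Mark F: refs=null null, marked=B F G I J
Mark C: refs=null G A, marked=B C F G I J
Mark A: refs=null, marked=A B C F G I J
Unmarked (collected): D E H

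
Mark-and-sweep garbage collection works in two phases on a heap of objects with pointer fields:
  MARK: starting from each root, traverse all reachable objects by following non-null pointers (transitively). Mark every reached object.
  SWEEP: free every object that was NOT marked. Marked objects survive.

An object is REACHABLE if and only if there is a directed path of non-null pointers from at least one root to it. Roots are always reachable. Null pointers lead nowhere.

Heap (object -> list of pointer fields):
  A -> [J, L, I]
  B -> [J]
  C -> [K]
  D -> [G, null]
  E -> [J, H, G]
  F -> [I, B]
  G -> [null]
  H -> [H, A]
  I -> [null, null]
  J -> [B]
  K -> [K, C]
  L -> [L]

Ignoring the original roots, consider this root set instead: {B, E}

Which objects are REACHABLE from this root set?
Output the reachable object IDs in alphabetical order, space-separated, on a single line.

Roots: B E
Mark B: refs=J, marked=B
Mark E: refs=J H G, marked=B E
Mark J: refs=B, marked=B E J
Mark H: refs=H A, marked=B E H J
Mark G: refs=null, marked=B E G H J
Mark A: refs=J L I, marked=A B E G H J
Mark L: refs=L, marked=A B E G H J L
Mark I: refs=null null, marked=A B E G H I J L
Unmarked (collected): C D F K

Answer: A B E G H I J L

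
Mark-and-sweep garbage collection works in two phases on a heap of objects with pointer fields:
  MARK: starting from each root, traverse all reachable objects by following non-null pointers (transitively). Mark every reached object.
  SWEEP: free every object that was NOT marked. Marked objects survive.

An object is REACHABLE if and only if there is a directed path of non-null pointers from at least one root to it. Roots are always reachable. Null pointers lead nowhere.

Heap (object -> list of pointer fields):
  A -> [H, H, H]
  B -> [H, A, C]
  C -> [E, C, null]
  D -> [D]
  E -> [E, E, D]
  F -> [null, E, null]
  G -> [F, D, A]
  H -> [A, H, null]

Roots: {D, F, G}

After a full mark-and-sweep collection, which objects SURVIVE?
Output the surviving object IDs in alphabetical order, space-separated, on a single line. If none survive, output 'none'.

Answer: A D E F G H

Derivation:
Roots: D F G
Mark D: refs=D, marked=D
Mark F: refs=null E null, marked=D F
Mark G: refs=F D A, marked=D F G
Mark E: refs=E E D, marked=D E F G
Mark A: refs=H H H, marked=A D E F G
Mark H: refs=A H null, marked=A D E F G H
Unmarked (collected): B C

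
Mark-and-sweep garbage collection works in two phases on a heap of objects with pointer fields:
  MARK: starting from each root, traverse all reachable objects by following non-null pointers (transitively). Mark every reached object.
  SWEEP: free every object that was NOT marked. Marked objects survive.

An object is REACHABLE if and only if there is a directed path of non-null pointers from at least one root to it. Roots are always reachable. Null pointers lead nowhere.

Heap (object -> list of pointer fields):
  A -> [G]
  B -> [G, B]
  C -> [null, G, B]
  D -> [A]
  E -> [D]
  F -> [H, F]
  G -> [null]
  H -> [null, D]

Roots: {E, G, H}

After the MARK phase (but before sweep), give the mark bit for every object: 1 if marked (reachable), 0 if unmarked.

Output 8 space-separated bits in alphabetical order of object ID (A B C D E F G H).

Roots: E G H
Mark E: refs=D, marked=E
Mark G: refs=null, marked=E G
Mark H: refs=null D, marked=E G H
Mark D: refs=A, marked=D E G H
Mark A: refs=G, marked=A D E G H
Unmarked (collected): B C F

Answer: 1 0 0 1 1 0 1 1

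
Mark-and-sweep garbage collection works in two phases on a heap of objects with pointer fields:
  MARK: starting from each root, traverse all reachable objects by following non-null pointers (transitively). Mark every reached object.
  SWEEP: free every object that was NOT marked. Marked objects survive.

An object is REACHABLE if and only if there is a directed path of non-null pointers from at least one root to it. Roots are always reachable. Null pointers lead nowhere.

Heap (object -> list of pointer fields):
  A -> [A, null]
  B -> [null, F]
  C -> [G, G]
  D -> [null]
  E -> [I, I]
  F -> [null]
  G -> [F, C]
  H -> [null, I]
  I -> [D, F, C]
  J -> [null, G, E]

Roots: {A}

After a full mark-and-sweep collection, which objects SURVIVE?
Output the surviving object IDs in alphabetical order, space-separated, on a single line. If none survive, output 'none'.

Roots: A
Mark A: refs=A null, marked=A
Unmarked (collected): B C D E F G H I J

Answer: A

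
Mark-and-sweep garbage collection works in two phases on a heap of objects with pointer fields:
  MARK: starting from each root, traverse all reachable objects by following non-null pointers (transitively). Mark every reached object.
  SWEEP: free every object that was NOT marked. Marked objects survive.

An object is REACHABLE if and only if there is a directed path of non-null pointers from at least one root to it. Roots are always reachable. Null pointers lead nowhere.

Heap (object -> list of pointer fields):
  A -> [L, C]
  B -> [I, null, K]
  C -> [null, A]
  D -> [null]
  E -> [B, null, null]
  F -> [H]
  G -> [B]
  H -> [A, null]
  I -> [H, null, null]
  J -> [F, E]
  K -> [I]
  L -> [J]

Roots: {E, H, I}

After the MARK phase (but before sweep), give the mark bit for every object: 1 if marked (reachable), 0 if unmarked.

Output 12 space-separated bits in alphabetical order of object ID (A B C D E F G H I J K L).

Roots: E H I
Mark E: refs=B null null, marked=E
Mark H: refs=A null, marked=E H
Mark I: refs=H null null, marked=E H I
Mark B: refs=I null K, marked=B E H I
Mark A: refs=L C, marked=A B E H I
Mark K: refs=I, marked=A B E H I K
Mark L: refs=J, marked=A B E H I K L
Mark C: refs=null A, marked=A B C E H I K L
Mark J: refs=F E, marked=A B C E H I J K L
Mark F: refs=H, marked=A B C E F H I J K L
Unmarked (collected): D G

Answer: 1 1 1 0 1 1 0 1 1 1 1 1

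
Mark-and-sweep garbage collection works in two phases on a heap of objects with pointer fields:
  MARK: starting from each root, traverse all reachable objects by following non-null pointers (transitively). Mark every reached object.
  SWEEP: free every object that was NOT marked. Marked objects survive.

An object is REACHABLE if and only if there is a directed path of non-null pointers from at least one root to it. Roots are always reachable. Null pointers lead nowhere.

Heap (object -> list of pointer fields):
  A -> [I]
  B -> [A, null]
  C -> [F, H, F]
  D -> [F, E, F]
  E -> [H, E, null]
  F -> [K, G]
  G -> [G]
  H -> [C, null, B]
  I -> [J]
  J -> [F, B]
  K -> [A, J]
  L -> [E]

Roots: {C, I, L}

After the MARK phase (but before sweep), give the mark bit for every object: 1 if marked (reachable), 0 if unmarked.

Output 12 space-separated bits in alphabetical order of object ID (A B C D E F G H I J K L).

Roots: C I L
Mark C: refs=F H F, marked=C
Mark I: refs=J, marked=C I
Mark L: refs=E, marked=C I L
Mark F: refs=K G, marked=C F I L
Mark H: refs=C null B, marked=C F H I L
Mark J: refs=F B, marked=C F H I J L
Mark E: refs=H E null, marked=C E F H I J L
Mark K: refs=A J, marked=C E F H I J K L
Mark G: refs=G, marked=C E F G H I J K L
Mark B: refs=A null, marked=B C E F G H I J K L
Mark A: refs=I, marked=A B C E F G H I J K L
Unmarked (collected): D

Answer: 1 1 1 0 1 1 1 1 1 1 1 1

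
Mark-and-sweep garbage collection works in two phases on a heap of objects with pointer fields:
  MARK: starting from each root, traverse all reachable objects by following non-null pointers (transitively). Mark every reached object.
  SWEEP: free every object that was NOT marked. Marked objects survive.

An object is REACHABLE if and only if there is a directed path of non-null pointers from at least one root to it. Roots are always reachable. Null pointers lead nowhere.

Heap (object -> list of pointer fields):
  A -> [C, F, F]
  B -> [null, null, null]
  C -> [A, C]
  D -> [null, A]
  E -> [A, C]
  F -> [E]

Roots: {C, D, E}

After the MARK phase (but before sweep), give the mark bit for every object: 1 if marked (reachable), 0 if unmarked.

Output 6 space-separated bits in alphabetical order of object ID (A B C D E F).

Answer: 1 0 1 1 1 1

Derivation:
Roots: C D E
Mark C: refs=A C, marked=C
Mark D: refs=null A, marked=C D
Mark E: refs=A C, marked=C D E
Mark A: refs=C F F, marked=A C D E
Mark F: refs=E, marked=A C D E F
Unmarked (collected): B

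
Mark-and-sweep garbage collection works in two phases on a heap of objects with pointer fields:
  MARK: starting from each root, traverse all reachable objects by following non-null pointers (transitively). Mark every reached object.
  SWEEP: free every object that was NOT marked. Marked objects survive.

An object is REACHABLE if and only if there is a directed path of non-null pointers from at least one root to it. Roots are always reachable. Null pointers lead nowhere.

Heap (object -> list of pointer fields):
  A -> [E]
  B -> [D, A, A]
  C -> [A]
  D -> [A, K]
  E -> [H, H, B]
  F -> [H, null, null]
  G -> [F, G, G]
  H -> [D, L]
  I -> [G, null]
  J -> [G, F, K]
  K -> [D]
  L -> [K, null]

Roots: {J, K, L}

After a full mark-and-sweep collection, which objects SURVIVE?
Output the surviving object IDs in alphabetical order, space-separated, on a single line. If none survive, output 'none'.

Roots: J K L
Mark J: refs=G F K, marked=J
Mark K: refs=D, marked=J K
Mark L: refs=K null, marked=J K L
Mark G: refs=F G G, marked=G J K L
Mark F: refs=H null null, marked=F G J K L
Mark D: refs=A K, marked=D F G J K L
Mark H: refs=D L, marked=D F G H J K L
Mark A: refs=E, marked=A D F G H J K L
Mark E: refs=H H B, marked=A D E F G H J K L
Mark B: refs=D A A, marked=A B D E F G H J K L
Unmarked (collected): C I

Answer: A B D E F G H J K L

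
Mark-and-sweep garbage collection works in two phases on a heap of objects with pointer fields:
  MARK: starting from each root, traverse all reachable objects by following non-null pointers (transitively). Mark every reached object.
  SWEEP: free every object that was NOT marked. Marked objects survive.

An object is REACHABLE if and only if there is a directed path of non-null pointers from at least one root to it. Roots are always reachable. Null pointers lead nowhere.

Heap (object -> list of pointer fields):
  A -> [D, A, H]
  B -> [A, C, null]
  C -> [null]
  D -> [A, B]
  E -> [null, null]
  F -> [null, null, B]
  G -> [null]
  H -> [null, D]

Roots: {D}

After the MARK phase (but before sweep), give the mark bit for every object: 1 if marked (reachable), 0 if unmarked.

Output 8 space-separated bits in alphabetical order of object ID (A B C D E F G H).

Answer: 1 1 1 1 0 0 0 1

Derivation:
Roots: D
Mark D: refs=A B, marked=D
Mark A: refs=D A H, marked=A D
Mark B: refs=A C null, marked=A B D
Mark H: refs=null D, marked=A B D H
Mark C: refs=null, marked=A B C D H
Unmarked (collected): E F G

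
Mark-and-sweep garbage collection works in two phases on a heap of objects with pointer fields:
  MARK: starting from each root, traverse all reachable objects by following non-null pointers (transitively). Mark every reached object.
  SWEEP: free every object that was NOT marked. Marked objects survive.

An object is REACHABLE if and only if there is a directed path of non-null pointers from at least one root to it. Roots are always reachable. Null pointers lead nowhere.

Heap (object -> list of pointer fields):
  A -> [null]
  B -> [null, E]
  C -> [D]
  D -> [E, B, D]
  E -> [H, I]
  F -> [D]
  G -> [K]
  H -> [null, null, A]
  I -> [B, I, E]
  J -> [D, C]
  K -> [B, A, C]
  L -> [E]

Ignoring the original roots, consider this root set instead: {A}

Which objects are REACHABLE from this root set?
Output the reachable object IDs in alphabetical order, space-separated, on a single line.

Roots: A
Mark A: refs=null, marked=A
Unmarked (collected): B C D E F G H I J K L

Answer: A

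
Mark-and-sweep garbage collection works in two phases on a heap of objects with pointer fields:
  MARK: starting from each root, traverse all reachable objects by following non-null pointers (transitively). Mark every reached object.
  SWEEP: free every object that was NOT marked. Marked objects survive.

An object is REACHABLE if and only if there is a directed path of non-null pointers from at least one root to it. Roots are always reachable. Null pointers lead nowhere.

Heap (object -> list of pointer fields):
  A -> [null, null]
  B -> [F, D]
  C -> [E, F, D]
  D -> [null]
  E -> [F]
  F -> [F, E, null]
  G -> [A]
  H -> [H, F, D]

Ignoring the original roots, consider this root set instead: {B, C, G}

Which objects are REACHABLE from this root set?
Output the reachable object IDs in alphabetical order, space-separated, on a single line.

Roots: B C G
Mark B: refs=F D, marked=B
Mark C: refs=E F D, marked=B C
Mark G: refs=A, marked=B C G
Mark F: refs=F E null, marked=B C F G
Mark D: refs=null, marked=B C D F G
Mark E: refs=F, marked=B C D E F G
Mark A: refs=null null, marked=A B C D E F G
Unmarked (collected): H

Answer: A B C D E F G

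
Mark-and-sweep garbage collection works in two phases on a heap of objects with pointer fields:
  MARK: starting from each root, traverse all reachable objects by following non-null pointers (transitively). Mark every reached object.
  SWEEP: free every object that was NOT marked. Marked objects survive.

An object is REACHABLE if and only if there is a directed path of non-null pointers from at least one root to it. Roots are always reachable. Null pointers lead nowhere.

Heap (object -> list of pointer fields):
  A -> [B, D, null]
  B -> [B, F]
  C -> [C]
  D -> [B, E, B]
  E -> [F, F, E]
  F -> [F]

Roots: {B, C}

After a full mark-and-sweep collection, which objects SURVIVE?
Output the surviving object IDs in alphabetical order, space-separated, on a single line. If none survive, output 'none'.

Answer: B C F

Derivation:
Roots: B C
Mark B: refs=B F, marked=B
Mark C: refs=C, marked=B C
Mark F: refs=F, marked=B C F
Unmarked (collected): A D E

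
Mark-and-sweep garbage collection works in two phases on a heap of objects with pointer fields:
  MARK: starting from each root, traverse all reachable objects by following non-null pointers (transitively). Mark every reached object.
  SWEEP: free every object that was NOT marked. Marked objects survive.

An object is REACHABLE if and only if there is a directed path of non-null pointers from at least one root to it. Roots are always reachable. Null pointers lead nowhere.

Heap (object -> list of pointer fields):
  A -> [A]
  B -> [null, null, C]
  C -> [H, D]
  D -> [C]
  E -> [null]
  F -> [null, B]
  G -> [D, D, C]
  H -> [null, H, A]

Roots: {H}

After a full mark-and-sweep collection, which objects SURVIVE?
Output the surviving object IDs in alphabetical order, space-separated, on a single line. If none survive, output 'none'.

Roots: H
Mark H: refs=null H A, marked=H
Mark A: refs=A, marked=A H
Unmarked (collected): B C D E F G

Answer: A H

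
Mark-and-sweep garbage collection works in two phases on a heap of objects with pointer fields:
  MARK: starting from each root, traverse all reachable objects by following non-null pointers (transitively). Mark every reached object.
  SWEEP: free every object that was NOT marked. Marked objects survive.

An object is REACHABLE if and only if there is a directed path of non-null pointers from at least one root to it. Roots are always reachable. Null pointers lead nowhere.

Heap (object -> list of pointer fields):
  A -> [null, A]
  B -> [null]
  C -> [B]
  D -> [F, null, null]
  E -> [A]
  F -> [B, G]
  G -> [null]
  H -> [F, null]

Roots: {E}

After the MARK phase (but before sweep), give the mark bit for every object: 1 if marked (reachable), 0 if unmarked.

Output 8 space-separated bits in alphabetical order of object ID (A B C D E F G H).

Roots: E
Mark E: refs=A, marked=E
Mark A: refs=null A, marked=A E
Unmarked (collected): B C D F G H

Answer: 1 0 0 0 1 0 0 0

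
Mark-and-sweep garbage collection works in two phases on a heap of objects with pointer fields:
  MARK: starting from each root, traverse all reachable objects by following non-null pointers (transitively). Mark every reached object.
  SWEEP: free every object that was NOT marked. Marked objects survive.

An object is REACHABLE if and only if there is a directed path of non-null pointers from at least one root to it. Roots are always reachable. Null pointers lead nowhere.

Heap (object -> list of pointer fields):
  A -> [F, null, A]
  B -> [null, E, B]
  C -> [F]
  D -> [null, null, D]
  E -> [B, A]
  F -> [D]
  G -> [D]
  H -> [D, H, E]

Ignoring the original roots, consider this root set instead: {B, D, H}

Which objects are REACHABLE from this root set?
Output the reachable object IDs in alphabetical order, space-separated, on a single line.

Roots: B D H
Mark B: refs=null E B, marked=B
Mark D: refs=null null D, marked=B D
Mark H: refs=D H E, marked=B D H
Mark E: refs=B A, marked=B D E H
Mark A: refs=F null A, marked=A B D E H
Mark F: refs=D, marked=A B D E F H
Unmarked (collected): C G

Answer: A B D E F H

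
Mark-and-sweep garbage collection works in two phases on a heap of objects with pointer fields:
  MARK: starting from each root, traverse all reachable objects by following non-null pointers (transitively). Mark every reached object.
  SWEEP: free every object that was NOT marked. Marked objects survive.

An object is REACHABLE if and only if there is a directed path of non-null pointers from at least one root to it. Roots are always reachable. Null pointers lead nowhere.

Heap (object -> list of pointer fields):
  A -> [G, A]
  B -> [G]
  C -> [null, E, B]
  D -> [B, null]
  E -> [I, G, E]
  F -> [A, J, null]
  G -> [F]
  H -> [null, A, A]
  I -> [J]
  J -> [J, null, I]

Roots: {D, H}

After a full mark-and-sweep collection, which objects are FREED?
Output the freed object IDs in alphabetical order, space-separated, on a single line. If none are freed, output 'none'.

Roots: D H
Mark D: refs=B null, marked=D
Mark H: refs=null A A, marked=D H
Mark B: refs=G, marked=B D H
Mark A: refs=G A, marked=A B D H
Mark G: refs=F, marked=A B D G H
Mark F: refs=A J null, marked=A B D F G H
Mark J: refs=J null I, marked=A B D F G H J
Mark I: refs=J, marked=A B D F G H I J
Unmarked (collected): C E

Answer: C E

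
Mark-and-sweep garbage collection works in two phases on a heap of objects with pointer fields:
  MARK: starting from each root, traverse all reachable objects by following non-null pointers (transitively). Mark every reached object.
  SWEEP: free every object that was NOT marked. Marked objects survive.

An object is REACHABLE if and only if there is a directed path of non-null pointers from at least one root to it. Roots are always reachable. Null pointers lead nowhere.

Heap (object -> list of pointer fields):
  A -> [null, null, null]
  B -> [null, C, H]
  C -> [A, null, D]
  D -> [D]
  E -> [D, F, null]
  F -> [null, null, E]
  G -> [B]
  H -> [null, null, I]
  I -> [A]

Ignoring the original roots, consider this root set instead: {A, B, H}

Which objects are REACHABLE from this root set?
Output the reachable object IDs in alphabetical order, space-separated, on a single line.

Roots: A B H
Mark A: refs=null null null, marked=A
Mark B: refs=null C H, marked=A B
Mark H: refs=null null I, marked=A B H
Mark C: refs=A null D, marked=A B C H
Mark I: refs=A, marked=A B C H I
Mark D: refs=D, marked=A B C D H I
Unmarked (collected): E F G

Answer: A B C D H I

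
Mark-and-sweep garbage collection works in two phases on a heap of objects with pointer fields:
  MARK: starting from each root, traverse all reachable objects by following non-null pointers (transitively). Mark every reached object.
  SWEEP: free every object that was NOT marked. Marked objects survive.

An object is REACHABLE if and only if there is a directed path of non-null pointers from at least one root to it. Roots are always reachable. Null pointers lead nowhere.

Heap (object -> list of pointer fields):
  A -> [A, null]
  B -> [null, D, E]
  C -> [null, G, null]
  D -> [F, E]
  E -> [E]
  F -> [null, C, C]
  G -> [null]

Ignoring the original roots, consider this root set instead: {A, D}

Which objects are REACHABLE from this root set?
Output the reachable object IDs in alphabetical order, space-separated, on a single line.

Answer: A C D E F G

Derivation:
Roots: A D
Mark A: refs=A null, marked=A
Mark D: refs=F E, marked=A D
Mark F: refs=null C C, marked=A D F
Mark E: refs=E, marked=A D E F
Mark C: refs=null G null, marked=A C D E F
Mark G: refs=null, marked=A C D E F G
Unmarked (collected): B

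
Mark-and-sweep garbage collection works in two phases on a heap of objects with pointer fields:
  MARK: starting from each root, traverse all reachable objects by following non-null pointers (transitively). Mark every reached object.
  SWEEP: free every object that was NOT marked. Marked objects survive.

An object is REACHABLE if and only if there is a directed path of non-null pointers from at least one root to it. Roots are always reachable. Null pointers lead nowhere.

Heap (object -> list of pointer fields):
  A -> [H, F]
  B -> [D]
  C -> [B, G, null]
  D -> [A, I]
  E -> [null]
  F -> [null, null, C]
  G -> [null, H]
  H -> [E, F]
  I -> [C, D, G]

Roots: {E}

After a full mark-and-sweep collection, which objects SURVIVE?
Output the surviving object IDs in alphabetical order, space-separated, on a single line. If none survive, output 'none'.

Answer: E

Derivation:
Roots: E
Mark E: refs=null, marked=E
Unmarked (collected): A B C D F G H I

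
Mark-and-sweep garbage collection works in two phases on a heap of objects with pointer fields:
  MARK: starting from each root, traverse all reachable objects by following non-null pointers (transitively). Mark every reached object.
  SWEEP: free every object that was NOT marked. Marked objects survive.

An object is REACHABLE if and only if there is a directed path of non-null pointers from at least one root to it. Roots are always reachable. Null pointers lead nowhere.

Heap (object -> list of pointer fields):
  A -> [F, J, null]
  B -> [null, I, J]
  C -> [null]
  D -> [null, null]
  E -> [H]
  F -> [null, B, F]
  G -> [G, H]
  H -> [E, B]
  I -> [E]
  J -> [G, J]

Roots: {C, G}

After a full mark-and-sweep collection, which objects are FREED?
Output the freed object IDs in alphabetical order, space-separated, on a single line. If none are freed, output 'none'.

Roots: C G
Mark C: refs=null, marked=C
Mark G: refs=G H, marked=C G
Mark H: refs=E B, marked=C G H
Mark E: refs=H, marked=C E G H
Mark B: refs=null I J, marked=B C E G H
Mark I: refs=E, marked=B C E G H I
Mark J: refs=G J, marked=B C E G H I J
Unmarked (collected): A D F

Answer: A D F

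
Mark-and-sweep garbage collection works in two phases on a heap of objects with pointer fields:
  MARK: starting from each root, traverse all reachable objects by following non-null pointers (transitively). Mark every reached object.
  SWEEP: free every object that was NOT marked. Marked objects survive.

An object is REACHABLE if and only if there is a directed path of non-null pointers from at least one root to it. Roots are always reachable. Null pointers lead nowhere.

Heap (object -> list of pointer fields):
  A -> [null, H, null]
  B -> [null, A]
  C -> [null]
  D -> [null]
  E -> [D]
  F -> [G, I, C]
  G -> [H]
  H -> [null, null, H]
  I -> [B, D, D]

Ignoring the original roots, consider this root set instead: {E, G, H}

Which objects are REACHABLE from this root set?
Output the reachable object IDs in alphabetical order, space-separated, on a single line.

Roots: E G H
Mark E: refs=D, marked=E
Mark G: refs=H, marked=E G
Mark H: refs=null null H, marked=E G H
Mark D: refs=null, marked=D E G H
Unmarked (collected): A B C F I

Answer: D E G H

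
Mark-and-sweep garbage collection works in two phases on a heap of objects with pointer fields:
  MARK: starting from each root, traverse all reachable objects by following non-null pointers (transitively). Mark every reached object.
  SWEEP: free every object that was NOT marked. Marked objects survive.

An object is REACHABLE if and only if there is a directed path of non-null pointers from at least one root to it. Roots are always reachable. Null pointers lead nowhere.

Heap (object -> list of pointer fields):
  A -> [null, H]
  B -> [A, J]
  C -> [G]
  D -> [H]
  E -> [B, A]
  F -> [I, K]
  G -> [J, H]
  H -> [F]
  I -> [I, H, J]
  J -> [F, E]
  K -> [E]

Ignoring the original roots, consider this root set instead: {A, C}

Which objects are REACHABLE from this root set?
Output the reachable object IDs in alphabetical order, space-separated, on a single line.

Roots: A C
Mark A: refs=null H, marked=A
Mark C: refs=G, marked=A C
Mark H: refs=F, marked=A C H
Mark G: refs=J H, marked=A C G H
Mark F: refs=I K, marked=A C F G H
Mark J: refs=F E, marked=A C F G H J
Mark I: refs=I H J, marked=A C F G H I J
Mark K: refs=E, marked=A C F G H I J K
Mark E: refs=B A, marked=A C E F G H I J K
Mark B: refs=A J, marked=A B C E F G H I J K
Unmarked (collected): D

Answer: A B C E F G H I J K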